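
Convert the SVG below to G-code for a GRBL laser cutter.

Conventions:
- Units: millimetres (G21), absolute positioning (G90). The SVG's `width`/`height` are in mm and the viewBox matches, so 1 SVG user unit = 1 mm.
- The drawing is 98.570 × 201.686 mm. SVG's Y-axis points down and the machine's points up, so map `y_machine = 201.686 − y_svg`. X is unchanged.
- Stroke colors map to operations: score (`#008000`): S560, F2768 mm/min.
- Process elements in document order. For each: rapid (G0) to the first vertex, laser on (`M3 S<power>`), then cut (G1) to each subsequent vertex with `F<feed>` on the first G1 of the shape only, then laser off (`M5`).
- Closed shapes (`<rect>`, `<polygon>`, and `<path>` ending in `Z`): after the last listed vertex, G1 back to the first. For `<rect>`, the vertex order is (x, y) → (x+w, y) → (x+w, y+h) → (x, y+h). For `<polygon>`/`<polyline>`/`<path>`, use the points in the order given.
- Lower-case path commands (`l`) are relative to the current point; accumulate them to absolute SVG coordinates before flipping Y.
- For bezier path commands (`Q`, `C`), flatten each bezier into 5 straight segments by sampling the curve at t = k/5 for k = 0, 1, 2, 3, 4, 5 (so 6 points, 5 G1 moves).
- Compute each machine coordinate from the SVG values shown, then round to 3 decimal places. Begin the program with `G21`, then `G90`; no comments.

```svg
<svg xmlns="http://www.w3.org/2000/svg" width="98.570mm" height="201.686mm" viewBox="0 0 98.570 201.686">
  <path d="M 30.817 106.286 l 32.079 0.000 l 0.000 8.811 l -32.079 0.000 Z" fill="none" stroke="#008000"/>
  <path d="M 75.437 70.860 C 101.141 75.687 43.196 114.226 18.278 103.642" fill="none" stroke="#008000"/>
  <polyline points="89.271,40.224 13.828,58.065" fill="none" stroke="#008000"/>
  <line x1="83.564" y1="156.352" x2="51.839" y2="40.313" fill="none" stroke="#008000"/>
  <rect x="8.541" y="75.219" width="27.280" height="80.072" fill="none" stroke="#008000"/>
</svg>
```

G21
G90
G0 X30.817 Y95.400
M3 S560
G1 X62.896 Y95.400 F2768
G1 X62.896 Y86.589
G1 X30.817 Y86.589
G1 X30.817 Y95.400
M5
G0 X75.437 Y130.826
M3 S560
G1 X81.755 Y124.547 F2768
G1 X73.598 Y114.153
G1 X56.565 Y103.621
G1 X36.259 Y96.926
G1 X18.278 Y98.044
M5
G0 X89.271 Y161.462
M3 S560
G1 X13.828 Y143.621 F2768
M5
G0 X83.564 Y45.334
M3 S560
G1 X51.839 Y161.373 F2768
M5
G0 X8.541 Y126.467
M3 S560
G1 X35.821 Y126.467 F2768
G1 X35.821 Y46.395
G1 X8.541 Y46.395
G1 X8.541 Y126.467
M5

1 u = 1 mm; y_m = 201.686 − y.

[1] `<path>` rectangle, #008000→score S560 F2768: (30.817,95.400) → (62.896,95.400) → (62.896,86.589) → (30.817,86.589) → (30.817,95.400) (closed)

[2] `<path>` cubic bezier, #008000→score S560 F2768: (75.437,130.826) → (81.755,124.547) → (73.598,114.153) → (56.565,103.621) → (36.259,96.926) → (18.278,98.044)

[3] `<polyline>` line segment, #008000→score S560 F2768: (89.271,161.462) → (13.828,143.621)

[4] `<line>` line segment, #008000→score S560 F2768: (83.564,45.334) → (51.839,161.373)

[5] `<rect>` rectangle, #008000→score S560 F2768: (8.541,126.467) → (35.821,126.467) → (35.821,46.395) → (8.541,46.395) → (8.541,126.467) (closed)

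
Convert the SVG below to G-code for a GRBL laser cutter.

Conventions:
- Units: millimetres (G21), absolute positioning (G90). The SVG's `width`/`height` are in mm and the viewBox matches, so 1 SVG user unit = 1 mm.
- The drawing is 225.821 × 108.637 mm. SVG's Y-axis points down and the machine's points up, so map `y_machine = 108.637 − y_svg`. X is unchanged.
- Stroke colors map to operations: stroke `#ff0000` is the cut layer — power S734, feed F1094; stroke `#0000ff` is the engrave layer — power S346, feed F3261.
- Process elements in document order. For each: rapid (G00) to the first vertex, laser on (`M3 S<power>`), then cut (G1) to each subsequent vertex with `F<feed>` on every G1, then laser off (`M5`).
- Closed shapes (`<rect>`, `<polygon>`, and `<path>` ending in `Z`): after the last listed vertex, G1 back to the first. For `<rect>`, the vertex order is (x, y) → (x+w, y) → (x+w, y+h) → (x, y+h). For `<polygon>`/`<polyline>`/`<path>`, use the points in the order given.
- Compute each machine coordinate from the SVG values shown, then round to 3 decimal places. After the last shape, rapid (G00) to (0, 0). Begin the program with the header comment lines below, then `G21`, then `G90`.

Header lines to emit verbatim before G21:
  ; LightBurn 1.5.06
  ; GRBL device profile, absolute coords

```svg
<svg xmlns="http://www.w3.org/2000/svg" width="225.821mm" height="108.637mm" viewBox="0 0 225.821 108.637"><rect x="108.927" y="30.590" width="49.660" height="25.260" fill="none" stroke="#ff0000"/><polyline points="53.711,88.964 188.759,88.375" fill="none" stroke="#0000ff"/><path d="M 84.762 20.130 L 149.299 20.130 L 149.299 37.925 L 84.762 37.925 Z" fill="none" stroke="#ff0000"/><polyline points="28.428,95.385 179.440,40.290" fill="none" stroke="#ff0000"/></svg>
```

; LightBurn 1.5.06
; GRBL device profile, absolute coords
G21
G90
G00 X108.927 Y78.047
M3 S734
G1 X158.587 Y78.047 F1094
G1 X158.587 Y52.787 F1094
G1 X108.927 Y52.787 F1094
G1 X108.927 Y78.047 F1094
M5
G00 X53.711 Y19.673
M3 S346
G1 X188.759 Y20.262 F3261
M5
G00 X84.762 Y88.507
M3 S734
G1 X149.299 Y88.507 F1094
G1 X149.299 Y70.712 F1094
G1 X84.762 Y70.712 F1094
G1 X84.762 Y88.507 F1094
M5
G00 X28.428 Y13.252
M3 S734
G1 X179.440 Y68.347 F1094
M5
G00 X0.000 Y0.000

1 u = 1 mm; y_m = 108.637 − y.

[1] `<rect>` rectangle, #ff0000→cut S734 F1094: (108.927,78.047) → (158.587,78.047) → (158.587,52.787) → (108.927,52.787) → (108.927,78.047) (closed)

[2] `<polyline>` line segment, #0000ff→engrave S346 F3261: (53.711,19.673) → (188.759,20.262)

[3] `<path>` rectangle, #ff0000→cut S734 F1094: (84.762,88.507) → (149.299,88.507) → (149.299,70.712) → (84.762,70.712) → (84.762,88.507) (closed)

[4] `<polyline>` line segment, #ff0000→cut S734 F1094: (28.428,13.252) → (179.440,68.347)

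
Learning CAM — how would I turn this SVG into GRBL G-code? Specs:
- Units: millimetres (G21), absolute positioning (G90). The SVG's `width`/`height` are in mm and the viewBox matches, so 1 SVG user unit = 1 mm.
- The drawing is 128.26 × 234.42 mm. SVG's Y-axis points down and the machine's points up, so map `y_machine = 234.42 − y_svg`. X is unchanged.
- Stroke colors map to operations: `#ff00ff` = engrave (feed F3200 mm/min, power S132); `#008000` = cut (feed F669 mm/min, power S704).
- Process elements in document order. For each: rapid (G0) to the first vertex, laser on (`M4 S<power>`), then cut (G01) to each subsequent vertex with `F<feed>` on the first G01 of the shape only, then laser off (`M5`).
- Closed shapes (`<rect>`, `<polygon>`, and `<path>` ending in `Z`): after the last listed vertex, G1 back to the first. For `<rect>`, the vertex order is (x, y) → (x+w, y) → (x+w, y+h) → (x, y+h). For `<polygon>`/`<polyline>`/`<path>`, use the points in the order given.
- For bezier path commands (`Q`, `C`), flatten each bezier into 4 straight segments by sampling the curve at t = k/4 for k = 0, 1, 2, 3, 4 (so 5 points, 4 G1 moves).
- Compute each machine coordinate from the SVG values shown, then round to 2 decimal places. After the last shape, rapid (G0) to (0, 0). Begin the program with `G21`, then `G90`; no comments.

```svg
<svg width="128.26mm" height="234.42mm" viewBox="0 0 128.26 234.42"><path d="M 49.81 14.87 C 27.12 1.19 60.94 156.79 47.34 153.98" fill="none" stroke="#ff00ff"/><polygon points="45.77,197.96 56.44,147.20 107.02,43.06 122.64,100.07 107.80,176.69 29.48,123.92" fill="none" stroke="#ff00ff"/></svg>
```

G21
G90
G0 X49.81 Y219.55
M4 S132
G01 X41.76 Y203.19 F3200
G01 X45.17 Y154.07
G01 X50.27 Y102.91
G01 X47.34 Y80.44
M5
G0 X45.77 Y36.46
M4 S132
G01 X56.44 Y87.22 F3200
G01 X107.02 Y191.36
G01 X122.64 Y134.35
G01 X107.80 Y57.73
G01 X29.48 Y110.50
G01 X45.77 Y36.46
M5
G0 X0.00 Y0.00

Since the viewBox matches the mm dimensions, user units are millimetres directly. The only transform is the Y-flip y_m = 234.42 − y_svg.

Shape 1 is a cubic bezier drawn with `<path>`. Its stroke #ff00ff means engrave at S132, F3200. After flipping Y the toolpath is (49.81,219.55) → (41.76,203.19) → (45.17,154.07) → (50.27,102.91) → (47.34,80.44).

Shape 2 is a closed polygon drawn with `<polygon>`. Its stroke #ff00ff means engrave at S132, F3200. After flipping Y the toolpath is (45.77,36.46) → (56.44,87.22) → (107.02,191.36) → (122.64,134.35) → (107.80,57.73) → (29.48,110.50) → (45.77,36.46), returning to the start.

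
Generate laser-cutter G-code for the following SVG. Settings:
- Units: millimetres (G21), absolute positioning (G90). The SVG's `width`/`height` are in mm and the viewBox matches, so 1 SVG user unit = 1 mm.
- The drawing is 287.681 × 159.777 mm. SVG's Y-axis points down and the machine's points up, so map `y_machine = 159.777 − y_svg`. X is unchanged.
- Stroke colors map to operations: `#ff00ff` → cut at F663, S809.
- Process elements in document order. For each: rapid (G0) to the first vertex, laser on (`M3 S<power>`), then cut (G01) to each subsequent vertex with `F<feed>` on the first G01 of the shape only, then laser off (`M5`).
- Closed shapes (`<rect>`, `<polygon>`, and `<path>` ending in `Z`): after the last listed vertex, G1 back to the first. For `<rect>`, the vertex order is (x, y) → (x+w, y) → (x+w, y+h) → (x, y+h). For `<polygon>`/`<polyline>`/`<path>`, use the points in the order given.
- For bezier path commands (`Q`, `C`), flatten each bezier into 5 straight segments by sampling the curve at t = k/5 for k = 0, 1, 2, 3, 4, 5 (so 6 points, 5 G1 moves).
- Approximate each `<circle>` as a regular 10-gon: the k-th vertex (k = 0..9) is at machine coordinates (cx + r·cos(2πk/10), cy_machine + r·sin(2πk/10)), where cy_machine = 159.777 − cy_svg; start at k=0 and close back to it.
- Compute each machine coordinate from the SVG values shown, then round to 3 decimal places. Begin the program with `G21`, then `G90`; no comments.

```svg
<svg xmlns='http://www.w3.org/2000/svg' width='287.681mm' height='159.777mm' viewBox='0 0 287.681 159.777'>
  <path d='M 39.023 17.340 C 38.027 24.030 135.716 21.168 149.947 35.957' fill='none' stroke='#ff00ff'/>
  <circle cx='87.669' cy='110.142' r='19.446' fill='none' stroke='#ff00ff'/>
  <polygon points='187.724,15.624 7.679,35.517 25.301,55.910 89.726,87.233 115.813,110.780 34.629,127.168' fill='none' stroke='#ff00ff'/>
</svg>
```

Since the viewBox matches the mm dimensions, user units are millimetres directly. The only transform is the Y-flip y_m = 159.777 − y_svg.

Shape 1 is a cubic bezier drawn with `<path>`. Its stroke #ff00ff means cut at S809, F663. After flipping Y the toolpath is (39.023,142.437) → (48.810,139.352) → (73.539,137.253) → (104.467,134.835) → (132.851,130.793) → (149.947,123.820).

Shape 2 is a circle drawn with `<circle>`. Its stroke #ff00ff means cut at S809, F663. After flipping Y the toolpath is (107.115,49.635) → (103.401,61.065) → (93.678,68.129) → (81.660,68.129) → (71.937,61.065) → (68.223,49.635) → (71.937,38.205) → (81.660,31.141) → (93.678,31.141) → (103.401,38.205) → (107.115,49.635), returning to the start.

Shape 3 is a closed polygon drawn with `<polygon>`. Its stroke #ff00ff means cut at S809, F663. After flipping Y the toolpath is (187.724,144.153) → (7.679,124.260) → (25.301,103.867) → (89.726,72.544) → (115.813,48.997) → (34.629,32.609) → (187.724,144.153), returning to the start.

G21
G90
G0 X39.023 Y142.437
M3 S809
G01 X48.810 Y139.352 F663
G01 X73.539 Y137.253
G01 X104.467 Y134.835
G01 X132.851 Y130.793
G01 X149.947 Y123.820
M5
G0 X107.115 Y49.635
M3 S809
G01 X103.401 Y61.065 F663
G01 X93.678 Y68.129
G01 X81.660 Y68.129
G01 X71.937 Y61.065
G01 X68.223 Y49.635
G01 X71.937 Y38.205
G01 X81.660 Y31.141
G01 X93.678 Y31.141
G01 X103.401 Y38.205
G01 X107.115 Y49.635
M5
G0 X187.724 Y144.153
M3 S809
G01 X7.679 Y124.260 F663
G01 X25.301 Y103.867
G01 X89.726 Y72.544
G01 X115.813 Y48.997
G01 X34.629 Y32.609
G01 X187.724 Y144.153
M5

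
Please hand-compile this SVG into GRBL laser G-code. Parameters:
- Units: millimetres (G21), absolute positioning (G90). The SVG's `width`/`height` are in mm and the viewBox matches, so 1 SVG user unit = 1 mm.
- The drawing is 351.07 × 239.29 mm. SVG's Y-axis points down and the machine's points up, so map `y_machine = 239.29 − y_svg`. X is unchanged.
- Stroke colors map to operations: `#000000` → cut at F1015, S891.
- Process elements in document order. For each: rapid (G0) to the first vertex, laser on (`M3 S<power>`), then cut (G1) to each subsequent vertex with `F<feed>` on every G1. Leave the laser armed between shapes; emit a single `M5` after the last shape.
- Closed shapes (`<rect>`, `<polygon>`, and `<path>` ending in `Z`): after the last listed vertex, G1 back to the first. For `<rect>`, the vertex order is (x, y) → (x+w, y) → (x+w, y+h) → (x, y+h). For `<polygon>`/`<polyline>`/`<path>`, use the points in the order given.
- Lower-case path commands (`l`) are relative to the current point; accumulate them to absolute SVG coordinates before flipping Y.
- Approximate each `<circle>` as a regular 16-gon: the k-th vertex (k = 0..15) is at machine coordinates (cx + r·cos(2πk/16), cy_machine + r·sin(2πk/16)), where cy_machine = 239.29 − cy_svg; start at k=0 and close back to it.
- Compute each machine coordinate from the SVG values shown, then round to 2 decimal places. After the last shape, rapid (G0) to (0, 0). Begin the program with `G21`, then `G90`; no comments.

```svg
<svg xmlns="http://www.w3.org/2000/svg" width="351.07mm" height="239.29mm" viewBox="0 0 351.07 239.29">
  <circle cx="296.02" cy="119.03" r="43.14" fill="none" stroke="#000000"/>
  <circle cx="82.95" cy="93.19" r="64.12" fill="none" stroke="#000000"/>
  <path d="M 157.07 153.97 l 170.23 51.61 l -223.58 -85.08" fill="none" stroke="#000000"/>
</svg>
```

G21
G90
G0 X339.16 Y120.26
M3 S891
G1 X335.88 Y136.77 F1015
G1 X326.52 Y150.76 F1015
G1 X312.53 Y160.12 F1015
G1 X296.02 Y163.40 F1015
G1 X279.51 Y160.12 F1015
G1 X265.52 Y150.76 F1015
G1 X256.16 Y136.77 F1015
G1 X252.88 Y120.26 F1015
G1 X256.16 Y103.75 F1015
G1 X265.52 Y89.76 F1015
G1 X279.51 Y80.40 F1015
G1 X296.02 Y77.12 F1015
G1 X312.53 Y80.40 F1015
G1 X326.52 Y89.76 F1015
G1 X335.88 Y103.75 F1015
G1 X339.16 Y120.26 F1015
G0 X147.07 Y146.10
M3 S891
G1 X142.19 Y170.64 F1015
G1 X128.29 Y191.44 F1015
G1 X107.49 Y205.34 F1015
G1 X82.95 Y210.22 F1015
G1 X58.41 Y205.34 F1015
G1 X37.61 Y191.44 F1015
G1 X23.71 Y170.64 F1015
G1 X18.83 Y146.10 F1015
G1 X23.71 Y121.56 F1015
G1 X37.61 Y100.76 F1015
G1 X58.41 Y86.86 F1015
G1 X82.95 Y81.98 F1015
G1 X107.49 Y86.86 F1015
G1 X128.29 Y100.76 F1015
G1 X142.19 Y121.56 F1015
G1 X147.07 Y146.10 F1015
G0 X157.07 Y85.32
M3 S891
G1 X327.30 Y33.71 F1015
G1 X103.72 Y118.79 F1015
M5
G0 X0.00 Y0.00

viewBox `0 0 351.07 239.29` with mm width/height → 1 unit = 1 mm. Flip: y_m = 239.29 − y_svg.

**Shape 1** — `<circle>` circle, stroke `#000000` → cut (S891, F1015). Machine vertices: (339.16,120.26) → (335.88,136.77) → (326.52,150.76) → (312.53,160.12) → (296.02,163.40) → (279.51,160.12) → (265.52,150.76) → (256.16,136.77) → (252.88,120.26) → (256.16,103.75) → (265.52,89.76) → (279.51,80.40) → (296.02,77.12) → (312.53,80.40) → (326.52,89.76) → (335.88,103.75) → (339.16,120.26). Closed: final G1 returns to the first vertex.

**Shape 2** — `<circle>` circle, stroke `#000000` → cut (S891, F1015). Machine vertices: (147.07,146.10) → (142.19,170.64) → (128.29,191.44) → (107.49,205.34) → (82.95,210.22) → (58.41,205.34) → (37.61,191.44) → (23.71,170.64) → (18.83,146.10) → (23.71,121.56) → (37.61,100.76) → (58.41,86.86) → (82.95,81.98) → (107.49,86.86) → (128.29,100.76) → (142.19,121.56) → (147.07,146.10). Closed: final G1 returns to the first vertex.

**Shape 3** — `<path>` open polyline, stroke `#000000` → cut (S891, F1015). Machine vertices: (157.07,85.32) → (327.30,33.71) → (103.72,118.79). Open path.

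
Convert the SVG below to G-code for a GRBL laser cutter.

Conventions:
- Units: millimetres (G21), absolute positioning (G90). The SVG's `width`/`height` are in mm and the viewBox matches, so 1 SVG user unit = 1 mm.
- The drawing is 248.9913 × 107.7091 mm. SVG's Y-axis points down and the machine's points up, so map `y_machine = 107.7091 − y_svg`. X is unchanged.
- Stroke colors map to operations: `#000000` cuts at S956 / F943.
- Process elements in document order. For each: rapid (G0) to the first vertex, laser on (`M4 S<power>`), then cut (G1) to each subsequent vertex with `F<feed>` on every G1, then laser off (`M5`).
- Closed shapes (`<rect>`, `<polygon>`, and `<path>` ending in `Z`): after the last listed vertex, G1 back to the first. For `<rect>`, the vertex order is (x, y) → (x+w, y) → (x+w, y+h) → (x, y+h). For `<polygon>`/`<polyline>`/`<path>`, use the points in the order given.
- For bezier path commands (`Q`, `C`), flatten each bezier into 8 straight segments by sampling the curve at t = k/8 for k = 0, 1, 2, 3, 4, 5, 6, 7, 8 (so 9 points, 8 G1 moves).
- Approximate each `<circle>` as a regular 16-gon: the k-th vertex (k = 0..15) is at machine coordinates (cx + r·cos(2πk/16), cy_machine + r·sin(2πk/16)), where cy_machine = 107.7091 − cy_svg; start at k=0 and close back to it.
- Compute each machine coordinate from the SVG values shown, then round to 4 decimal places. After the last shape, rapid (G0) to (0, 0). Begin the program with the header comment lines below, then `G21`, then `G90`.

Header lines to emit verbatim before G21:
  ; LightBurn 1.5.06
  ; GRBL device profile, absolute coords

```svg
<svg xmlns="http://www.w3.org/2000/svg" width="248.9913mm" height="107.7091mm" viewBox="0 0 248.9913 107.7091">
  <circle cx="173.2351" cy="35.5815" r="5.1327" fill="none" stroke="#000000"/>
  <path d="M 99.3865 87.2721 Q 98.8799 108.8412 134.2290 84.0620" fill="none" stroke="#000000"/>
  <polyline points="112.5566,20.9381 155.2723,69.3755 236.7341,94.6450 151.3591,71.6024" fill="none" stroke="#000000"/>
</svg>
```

; LightBurn 1.5.06
; GRBL device profile, absolute coords
G21
G90
G0 X178.3678 Y72.1276
M4 S956
G1 X177.9771 Y74.0918 F943
G1 X176.8645 Y75.7570 F943
G1 X175.1993 Y76.8696 F943
G1 X173.2351 Y77.2603 F943
G1 X171.2709 Y76.8696 F943
G1 X169.6057 Y75.7570 F943
G1 X168.4931 Y74.0918 F943
G1 X168.1024 Y72.1276 F943
G1 X168.4931 Y70.1634 F943
G1 X169.6057 Y68.4982 F943
G1 X171.2709 Y67.3856 F943
G1 X173.2351 Y66.9949 F943
G1 X175.1993 Y67.3856 F943
G1 X176.8645 Y68.4982 F943
G1 X177.9771 Y70.1634 F943
G1 X178.3678 Y72.1276 F943
M5
G0 X99.3865 Y20.4370
M4 S956
G1 X99.8201 Y15.7689 F943
G1 X101.3742 Y12.5492 F943
G1 X104.0488 Y10.7779 F943
G1 X107.8438 Y10.4550 F943
G1 X112.7594 Y11.5804 F943
G1 X118.7954 Y14.1543 F943
G1 X125.9520 Y18.1765 F943
G1 X134.2290 Y23.6471 F943
M5
G0 X112.5566 Y86.7710
M4 S956
G1 X155.2723 Y38.3336 F943
G1 X236.7341 Y13.0641 F943
G1 X151.3591 Y36.1067 F943
M5
G0 X0.0000 Y0.0000

1 u = 1 mm; y_m = 107.7091 − y.

[1] `<circle>` circle, #000000→cut S956 F943: (178.3678,72.1276) → (177.9771,74.0918) → (176.8645,75.7570) → (175.1993,76.8696) → (173.2351,77.2603) → (171.2709,76.8696) → (169.6057,75.7570) → (168.4931,74.0918) → (168.1024,72.1276) → (168.4931,70.1634) → (169.6057,68.4982) → (171.2709,67.3856) → (173.2351,66.9949) → (175.1993,67.3856) → (176.8645,68.4982) → (177.9771,70.1634) → (178.3678,72.1276) (closed)

[2] `<path>` quadratic bezier, #000000→cut S956 F943: (99.3865,20.4370) → (99.8201,15.7689) → (101.3742,12.5492) → (104.0488,10.7779) → (107.8438,10.4550) → (112.7594,11.5804) → (118.7954,14.1543) → (125.9520,18.1765) → (134.2290,23.6471)

[3] `<polyline>` open polyline, #000000→cut S956 F943: (112.5566,86.7710) → (155.2723,38.3336) → (236.7341,13.0641) → (151.3591,36.1067)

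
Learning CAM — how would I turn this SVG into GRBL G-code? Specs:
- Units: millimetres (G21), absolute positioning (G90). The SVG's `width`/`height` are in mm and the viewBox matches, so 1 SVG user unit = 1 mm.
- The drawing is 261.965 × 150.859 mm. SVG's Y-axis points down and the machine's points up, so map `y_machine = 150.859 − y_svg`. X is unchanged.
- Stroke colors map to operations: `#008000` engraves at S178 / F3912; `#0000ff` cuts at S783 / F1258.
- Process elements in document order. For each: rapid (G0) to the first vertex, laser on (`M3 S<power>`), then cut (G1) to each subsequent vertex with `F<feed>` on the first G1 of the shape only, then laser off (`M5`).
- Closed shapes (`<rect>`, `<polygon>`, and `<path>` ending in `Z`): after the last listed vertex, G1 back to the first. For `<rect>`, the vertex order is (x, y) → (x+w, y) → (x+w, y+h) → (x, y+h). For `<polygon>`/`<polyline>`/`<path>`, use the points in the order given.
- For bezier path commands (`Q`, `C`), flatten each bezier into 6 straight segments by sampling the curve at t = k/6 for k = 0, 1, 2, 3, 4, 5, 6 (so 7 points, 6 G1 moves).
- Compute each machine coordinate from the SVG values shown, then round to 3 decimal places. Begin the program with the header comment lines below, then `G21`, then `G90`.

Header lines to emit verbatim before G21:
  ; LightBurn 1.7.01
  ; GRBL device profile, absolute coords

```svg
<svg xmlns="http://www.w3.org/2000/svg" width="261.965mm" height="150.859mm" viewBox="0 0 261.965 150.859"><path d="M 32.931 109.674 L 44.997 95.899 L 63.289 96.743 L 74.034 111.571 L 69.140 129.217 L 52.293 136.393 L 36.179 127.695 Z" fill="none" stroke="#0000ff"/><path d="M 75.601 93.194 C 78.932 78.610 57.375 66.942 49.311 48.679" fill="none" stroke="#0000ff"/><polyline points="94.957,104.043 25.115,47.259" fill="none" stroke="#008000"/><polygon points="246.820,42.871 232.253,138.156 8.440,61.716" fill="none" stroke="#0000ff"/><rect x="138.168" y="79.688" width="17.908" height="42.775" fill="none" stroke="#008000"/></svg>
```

; LightBurn 1.7.01
; GRBL device profile, absolute coords
G21
G90
G0 X32.931 Y41.185
M3 S783
G1 X44.997 Y54.960 F1258
G1 X63.289 Y54.116
G1 X74.034 Y39.288
G1 X69.140 Y21.642
G1 X52.293 Y14.466
G1 X36.179 Y23.164
G1 X32.931 Y41.185
M5
G0 X75.601 Y57.665
M3 S783
G1 X75.370 Y64.758 F1258
G1 X72.058 Y71.629
G1 X66.729 Y78.543
G1 X60.451 Y85.763
G1 X54.290 Y93.554
G1 X49.311 Y102.180
M5
G0 X94.957 Y46.816
M3 S178
G1 X25.115 Y103.600 F3912
M5
G0 X246.820 Y107.988
M3 S783
G1 X232.253 Y12.703 F1258
G1 X8.440 Y89.143
G1 X246.820 Y107.988
M5
G0 X138.168 Y71.171
M3 S178
G1 X156.076 Y71.171 F3912
G1 X156.076 Y28.396
G1 X138.168 Y28.396
G1 X138.168 Y71.171
M5

1 u = 1 mm; y_m = 150.859 − y.

[1] `<path>` regular polygon, #0000ff→cut S783 F1258: (32.931,41.185) → (44.997,54.960) → (63.289,54.116) → (74.034,39.288) → (69.140,21.642) → (52.293,14.466) → (36.179,23.164) → (32.931,41.185) (closed)

[2] `<path>` cubic bezier, #0000ff→cut S783 F1258: (75.601,57.665) → (75.370,64.758) → (72.058,71.629) → (66.729,78.543) → (60.451,85.763) → (54.290,93.554) → (49.311,102.180)

[3] `<polyline>` line segment, #008000→engrave S178 F3912: (94.957,46.816) → (25.115,103.600)

[4] `<polygon>` closed polygon, #0000ff→cut S783 F1258: (246.820,107.988) → (232.253,12.703) → (8.440,89.143) → (246.820,107.988) (closed)

[5] `<rect>` rectangle, #008000→engrave S178 F3912: (138.168,71.171) → (156.076,71.171) → (156.076,28.396) → (138.168,28.396) → (138.168,71.171) (closed)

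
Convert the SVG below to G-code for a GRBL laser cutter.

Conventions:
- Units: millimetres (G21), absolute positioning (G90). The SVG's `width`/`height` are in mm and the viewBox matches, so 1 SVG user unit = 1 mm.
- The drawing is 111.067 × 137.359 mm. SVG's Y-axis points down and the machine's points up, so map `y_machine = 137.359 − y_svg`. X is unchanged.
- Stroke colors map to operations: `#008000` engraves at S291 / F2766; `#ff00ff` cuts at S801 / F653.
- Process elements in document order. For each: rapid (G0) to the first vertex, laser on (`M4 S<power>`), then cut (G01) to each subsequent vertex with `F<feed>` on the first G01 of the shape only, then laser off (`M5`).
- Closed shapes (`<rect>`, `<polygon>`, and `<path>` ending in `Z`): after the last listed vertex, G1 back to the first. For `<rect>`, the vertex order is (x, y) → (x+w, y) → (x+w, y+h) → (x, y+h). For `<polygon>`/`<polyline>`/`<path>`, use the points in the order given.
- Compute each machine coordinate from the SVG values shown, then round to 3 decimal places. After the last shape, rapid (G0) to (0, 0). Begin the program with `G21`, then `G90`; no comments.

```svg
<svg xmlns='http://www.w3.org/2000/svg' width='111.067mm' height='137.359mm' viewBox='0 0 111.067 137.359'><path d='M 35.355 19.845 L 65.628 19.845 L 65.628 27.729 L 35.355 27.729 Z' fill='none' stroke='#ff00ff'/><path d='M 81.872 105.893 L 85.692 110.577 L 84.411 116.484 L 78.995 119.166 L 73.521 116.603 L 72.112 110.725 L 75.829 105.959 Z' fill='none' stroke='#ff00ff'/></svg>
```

1 u = 1 mm; y_m = 137.359 − y.

[1] `<path>` rectangle, #ff00ff→cut S801 F653: (35.355,117.514) → (65.628,117.514) → (65.628,109.630) → (35.355,109.630) → (35.355,117.514) (closed)

[2] `<path>` regular polygon, #ff00ff→cut S801 F653: (81.872,31.466) → (85.692,26.782) → (84.411,20.875) → (78.995,18.193) → (73.521,20.756) → (72.112,26.634) → (75.829,31.400) → (81.872,31.466) (closed)

G21
G90
G0 X35.355 Y117.514
M4 S801
G01 X65.628 Y117.514 F653
G01 X65.628 Y109.630
G01 X35.355 Y109.630
G01 X35.355 Y117.514
M5
G0 X81.872 Y31.466
M4 S801
G01 X85.692 Y26.782 F653
G01 X84.411 Y20.875
G01 X78.995 Y18.193
G01 X73.521 Y20.756
G01 X72.112 Y26.634
G01 X75.829 Y31.400
G01 X81.872 Y31.466
M5
G0 X0.000 Y0.000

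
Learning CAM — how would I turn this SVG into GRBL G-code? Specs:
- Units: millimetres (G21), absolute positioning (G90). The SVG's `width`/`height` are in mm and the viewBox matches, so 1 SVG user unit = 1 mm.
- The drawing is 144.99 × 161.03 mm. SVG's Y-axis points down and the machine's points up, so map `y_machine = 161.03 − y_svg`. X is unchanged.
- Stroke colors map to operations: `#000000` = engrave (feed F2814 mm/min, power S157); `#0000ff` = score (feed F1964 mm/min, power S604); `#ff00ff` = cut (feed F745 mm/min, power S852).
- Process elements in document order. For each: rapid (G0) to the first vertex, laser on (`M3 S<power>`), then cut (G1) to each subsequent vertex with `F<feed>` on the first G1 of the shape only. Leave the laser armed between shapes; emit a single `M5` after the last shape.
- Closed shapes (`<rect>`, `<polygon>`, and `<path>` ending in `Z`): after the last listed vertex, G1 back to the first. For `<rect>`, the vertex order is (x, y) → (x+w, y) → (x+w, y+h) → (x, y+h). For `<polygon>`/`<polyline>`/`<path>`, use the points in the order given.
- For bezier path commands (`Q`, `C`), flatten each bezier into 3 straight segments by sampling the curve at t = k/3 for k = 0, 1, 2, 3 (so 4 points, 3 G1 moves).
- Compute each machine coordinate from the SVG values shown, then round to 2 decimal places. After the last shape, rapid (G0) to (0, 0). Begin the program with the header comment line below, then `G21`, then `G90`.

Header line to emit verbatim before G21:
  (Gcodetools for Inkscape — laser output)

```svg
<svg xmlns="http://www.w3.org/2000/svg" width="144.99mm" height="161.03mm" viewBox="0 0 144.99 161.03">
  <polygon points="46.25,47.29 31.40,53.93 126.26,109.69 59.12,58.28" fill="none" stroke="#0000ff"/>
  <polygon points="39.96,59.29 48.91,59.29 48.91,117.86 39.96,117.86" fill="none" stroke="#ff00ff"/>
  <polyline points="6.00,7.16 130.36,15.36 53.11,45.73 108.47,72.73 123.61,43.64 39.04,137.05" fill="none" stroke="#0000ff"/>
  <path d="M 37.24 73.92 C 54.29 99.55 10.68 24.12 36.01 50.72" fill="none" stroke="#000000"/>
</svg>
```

(Gcodetools for Inkscape — laser output)
G21
G90
G0 X46.25 Y113.74
M3 S604
G1 X31.40 Y107.10 F1964
G1 X126.26 Y51.34
G1 X59.12 Y102.75
G1 X46.25 Y113.74
G0 X39.96 Y101.74
M3 S852
G1 X48.91 Y101.74 F745
G1 X48.91 Y43.17
G1 X39.96 Y43.17
G1 X39.96 Y101.74
G0 X6.00 Y153.87
M3 S604
G1 X130.36 Y145.67 F1964
G1 X53.11 Y115.30
G1 X108.47 Y88.30
G1 X123.61 Y117.39
G1 X39.04 Y23.98
G0 X37.24 Y87.11
M3 S157
G1 X38.87 Y87.64 F2814
G1 X28.86 Y110.42
G1 X36.01 Y110.31
M5
G0 X0.00 Y0.00

1 u = 1 mm; y_m = 161.03 − y.

[1] `<polygon>` closed polygon, #0000ff→score S604 F1964: (46.25,113.74) → (31.40,107.10) → (126.26,51.34) → (59.12,102.75) → (46.25,113.74) (closed)

[2] `<polygon>` rectangle, #ff00ff→cut S852 F745: (39.96,101.74) → (48.91,101.74) → (48.91,43.17) → (39.96,43.17) → (39.96,101.74) (closed)

[3] `<polyline>` open polyline, #0000ff→score S604 F1964: (6.00,153.87) → (130.36,145.67) → (53.11,115.30) → (108.47,88.30) → (123.61,117.39) → (39.04,23.98)

[4] `<path>` cubic bezier, #000000→engrave S157 F2814: (37.24,87.11) → (38.87,87.64) → (28.86,110.42) → (36.01,110.31)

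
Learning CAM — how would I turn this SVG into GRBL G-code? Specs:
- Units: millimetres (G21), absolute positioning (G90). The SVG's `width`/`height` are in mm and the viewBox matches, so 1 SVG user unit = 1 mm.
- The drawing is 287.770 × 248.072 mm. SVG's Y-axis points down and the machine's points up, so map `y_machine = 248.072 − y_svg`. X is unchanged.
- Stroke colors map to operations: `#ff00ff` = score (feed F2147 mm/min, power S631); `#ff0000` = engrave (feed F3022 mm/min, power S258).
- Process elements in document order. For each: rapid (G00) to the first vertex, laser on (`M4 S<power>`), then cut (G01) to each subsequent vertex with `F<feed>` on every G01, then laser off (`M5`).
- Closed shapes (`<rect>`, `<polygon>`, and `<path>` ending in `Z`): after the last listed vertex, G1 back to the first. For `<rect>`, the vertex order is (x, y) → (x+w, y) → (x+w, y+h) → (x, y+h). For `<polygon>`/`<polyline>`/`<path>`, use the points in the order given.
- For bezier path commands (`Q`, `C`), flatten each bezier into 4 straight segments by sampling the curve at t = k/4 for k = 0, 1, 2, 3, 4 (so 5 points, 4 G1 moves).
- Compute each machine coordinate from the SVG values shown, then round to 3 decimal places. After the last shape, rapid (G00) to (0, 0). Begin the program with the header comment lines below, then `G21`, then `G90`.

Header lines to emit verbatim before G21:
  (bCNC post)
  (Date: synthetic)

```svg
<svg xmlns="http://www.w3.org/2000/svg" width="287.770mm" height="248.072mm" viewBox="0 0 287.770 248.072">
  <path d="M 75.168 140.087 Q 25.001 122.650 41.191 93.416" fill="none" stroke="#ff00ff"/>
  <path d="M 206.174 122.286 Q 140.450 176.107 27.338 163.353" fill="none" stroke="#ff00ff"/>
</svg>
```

Since the viewBox matches the mm dimensions, user units are millimetres directly. The only transform is the Y-flip y_m = 248.072 − y_svg.

Shape 1 is a quadratic bezier drawn with `<path>`. Its stroke #ff00ff means score at S631, F2147. After flipping Y the toolpath is (75.168,107.985) → (54.232,117.441) → (41.590,128.371) → (37.243,140.776) → (41.191,154.656).

Shape 2 is a quadratic bezier drawn with `<path>`. Its stroke #ff00ff means score at S631, F2147. After flipping Y the toolpath is (206.174,125.786) → (170.350,103.036) → (128.603,88.609) → (80.932,82.503) → (27.338,84.719).

(bCNC post)
(Date: synthetic)
G21
G90
G00 X75.168 Y107.985
M4 S631
G01 X54.232 Y117.441 F2147
G01 X41.590 Y128.371 F2147
G01 X37.243 Y140.776 F2147
G01 X41.191 Y154.656 F2147
M5
G00 X206.174 Y125.786
M4 S631
G01 X170.350 Y103.036 F2147
G01 X128.603 Y88.609 F2147
G01 X80.932 Y82.503 F2147
G01 X27.338 Y84.719 F2147
M5
G00 X0.000 Y0.000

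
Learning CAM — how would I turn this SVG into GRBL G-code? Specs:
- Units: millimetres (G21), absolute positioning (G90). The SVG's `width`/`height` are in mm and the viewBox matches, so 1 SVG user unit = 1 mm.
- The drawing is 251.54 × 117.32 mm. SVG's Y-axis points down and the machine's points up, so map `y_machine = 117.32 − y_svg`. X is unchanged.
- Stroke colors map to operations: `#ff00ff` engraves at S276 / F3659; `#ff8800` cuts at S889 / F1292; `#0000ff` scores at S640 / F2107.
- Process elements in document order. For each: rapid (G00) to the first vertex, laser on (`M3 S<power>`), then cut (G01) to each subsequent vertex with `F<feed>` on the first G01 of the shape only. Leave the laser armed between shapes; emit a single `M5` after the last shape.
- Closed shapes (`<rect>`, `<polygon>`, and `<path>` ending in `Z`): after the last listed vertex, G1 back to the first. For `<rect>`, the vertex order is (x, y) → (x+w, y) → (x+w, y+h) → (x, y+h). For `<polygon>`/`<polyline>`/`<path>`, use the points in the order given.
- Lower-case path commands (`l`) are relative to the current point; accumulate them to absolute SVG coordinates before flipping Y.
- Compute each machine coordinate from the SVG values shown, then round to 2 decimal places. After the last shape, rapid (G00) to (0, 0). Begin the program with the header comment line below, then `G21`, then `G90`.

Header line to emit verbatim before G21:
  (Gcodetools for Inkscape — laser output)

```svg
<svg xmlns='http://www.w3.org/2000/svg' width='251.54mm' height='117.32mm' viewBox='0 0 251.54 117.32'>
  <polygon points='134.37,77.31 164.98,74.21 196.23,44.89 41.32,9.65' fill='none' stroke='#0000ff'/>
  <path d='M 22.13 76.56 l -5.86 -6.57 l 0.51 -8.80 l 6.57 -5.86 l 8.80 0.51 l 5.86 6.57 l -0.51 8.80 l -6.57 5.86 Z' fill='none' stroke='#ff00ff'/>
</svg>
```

(Gcodetools for Inkscape — laser output)
G21
G90
G00 X134.37 Y40.01
M3 S640
G01 X164.98 Y43.11 F2107
G01 X196.23 Y72.43
G01 X41.32 Y107.67
G01 X134.37 Y40.01
G00 X22.13 Y40.76
M3 S276
G01 X16.27 Y47.33 F3659
G01 X16.78 Y56.13
G01 X23.35 Y61.99
G01 X32.15 Y61.48
G01 X38.01 Y54.91
G01 X37.50 Y46.11
G01 X30.93 Y40.25
G01 X22.13 Y40.76
M5
G00 X0.00 Y0.00

viewBox `0 0 251.54 117.32` with mm width/height → 1 unit = 1 mm. Flip: y_m = 117.32 − y_svg.

**Shape 1** — `<polygon>` closed polygon, stroke `#0000ff` → score (S640, F2107). Machine vertices: (134.37,40.01) → (164.98,43.11) → (196.23,72.43) → (41.32,107.67) → (134.37,40.01). Closed: final G1 returns to the first vertex.

**Shape 2** — `<path>` regular polygon, stroke `#ff00ff` → engrave (S276, F3659). Machine vertices: (22.13,40.76) → (16.27,47.33) → (16.78,56.13) → (23.35,61.99) → (32.15,61.48) → (38.01,54.91) → (37.50,46.11) → (30.93,40.25) → (22.13,40.76). Closed: final G1 returns to the first vertex.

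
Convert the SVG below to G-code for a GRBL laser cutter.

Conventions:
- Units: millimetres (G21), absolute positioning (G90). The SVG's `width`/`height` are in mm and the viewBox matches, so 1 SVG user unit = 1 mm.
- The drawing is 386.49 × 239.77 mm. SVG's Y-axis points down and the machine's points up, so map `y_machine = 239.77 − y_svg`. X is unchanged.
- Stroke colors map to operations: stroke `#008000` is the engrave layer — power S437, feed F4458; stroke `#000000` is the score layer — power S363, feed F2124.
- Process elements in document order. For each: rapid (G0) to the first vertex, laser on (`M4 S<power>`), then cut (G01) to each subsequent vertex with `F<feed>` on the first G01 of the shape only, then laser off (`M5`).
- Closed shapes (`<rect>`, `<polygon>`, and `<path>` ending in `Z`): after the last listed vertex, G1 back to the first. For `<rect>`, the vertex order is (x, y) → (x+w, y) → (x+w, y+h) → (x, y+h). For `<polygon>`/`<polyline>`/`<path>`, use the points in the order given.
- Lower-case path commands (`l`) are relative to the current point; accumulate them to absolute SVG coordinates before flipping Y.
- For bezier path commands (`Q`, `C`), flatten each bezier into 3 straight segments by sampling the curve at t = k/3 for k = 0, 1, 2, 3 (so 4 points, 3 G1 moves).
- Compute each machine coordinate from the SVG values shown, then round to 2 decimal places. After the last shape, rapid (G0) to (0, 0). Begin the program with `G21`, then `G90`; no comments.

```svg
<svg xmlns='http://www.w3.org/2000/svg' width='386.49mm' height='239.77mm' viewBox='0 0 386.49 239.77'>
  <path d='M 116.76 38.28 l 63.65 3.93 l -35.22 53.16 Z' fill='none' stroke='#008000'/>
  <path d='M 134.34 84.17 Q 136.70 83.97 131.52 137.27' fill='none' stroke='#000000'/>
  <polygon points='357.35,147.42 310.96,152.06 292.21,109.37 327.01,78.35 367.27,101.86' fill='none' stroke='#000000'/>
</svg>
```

viewBox `0 0 386.49 239.77` with mm width/height → 1 unit = 1 mm. Flip: y_m = 239.77 − y_svg.

**Shape 1** — `<path>` regular polygon, stroke `#008000` → engrave (S437, F4458). Machine vertices: (116.76,201.49) → (180.41,197.56) → (145.19,144.40) → (116.76,201.49). Closed: final G1 returns to the first vertex.

**Shape 2** — `<path>` quadratic bezier, stroke `#000000` → score (S363, F2124). Control points (SVG): P0=(134.34,84.17), P1=(136.70,83.97), P2=(131.52,137.27); sampled at t=k/3. Machine vertices: (134.34,155.60) → (135.08,149.79) → (134.14,132.09) → (131.52,102.50). Open path.

**Shape 3** — `<polygon>` regular polygon, stroke `#000000` → score (S363, F2124). Machine vertices: (357.35,92.35) → (310.96,87.71) → (292.21,130.40) → (327.01,161.42) → (367.27,137.91) → (357.35,92.35). Closed: final G1 returns to the first vertex.

G21
G90
G0 X116.76 Y201.49
M4 S437
G01 X180.41 Y197.56 F4458
G01 X145.19 Y144.40
G01 X116.76 Y201.49
M5
G0 X134.34 Y155.60
M4 S363
G01 X135.08 Y149.79 F2124
G01 X134.14 Y132.09
G01 X131.52 Y102.50
M5
G0 X357.35 Y92.35
M4 S363
G01 X310.96 Y87.71 F2124
G01 X292.21 Y130.40
G01 X327.01 Y161.42
G01 X367.27 Y137.91
G01 X357.35 Y92.35
M5
G0 X0.00 Y0.00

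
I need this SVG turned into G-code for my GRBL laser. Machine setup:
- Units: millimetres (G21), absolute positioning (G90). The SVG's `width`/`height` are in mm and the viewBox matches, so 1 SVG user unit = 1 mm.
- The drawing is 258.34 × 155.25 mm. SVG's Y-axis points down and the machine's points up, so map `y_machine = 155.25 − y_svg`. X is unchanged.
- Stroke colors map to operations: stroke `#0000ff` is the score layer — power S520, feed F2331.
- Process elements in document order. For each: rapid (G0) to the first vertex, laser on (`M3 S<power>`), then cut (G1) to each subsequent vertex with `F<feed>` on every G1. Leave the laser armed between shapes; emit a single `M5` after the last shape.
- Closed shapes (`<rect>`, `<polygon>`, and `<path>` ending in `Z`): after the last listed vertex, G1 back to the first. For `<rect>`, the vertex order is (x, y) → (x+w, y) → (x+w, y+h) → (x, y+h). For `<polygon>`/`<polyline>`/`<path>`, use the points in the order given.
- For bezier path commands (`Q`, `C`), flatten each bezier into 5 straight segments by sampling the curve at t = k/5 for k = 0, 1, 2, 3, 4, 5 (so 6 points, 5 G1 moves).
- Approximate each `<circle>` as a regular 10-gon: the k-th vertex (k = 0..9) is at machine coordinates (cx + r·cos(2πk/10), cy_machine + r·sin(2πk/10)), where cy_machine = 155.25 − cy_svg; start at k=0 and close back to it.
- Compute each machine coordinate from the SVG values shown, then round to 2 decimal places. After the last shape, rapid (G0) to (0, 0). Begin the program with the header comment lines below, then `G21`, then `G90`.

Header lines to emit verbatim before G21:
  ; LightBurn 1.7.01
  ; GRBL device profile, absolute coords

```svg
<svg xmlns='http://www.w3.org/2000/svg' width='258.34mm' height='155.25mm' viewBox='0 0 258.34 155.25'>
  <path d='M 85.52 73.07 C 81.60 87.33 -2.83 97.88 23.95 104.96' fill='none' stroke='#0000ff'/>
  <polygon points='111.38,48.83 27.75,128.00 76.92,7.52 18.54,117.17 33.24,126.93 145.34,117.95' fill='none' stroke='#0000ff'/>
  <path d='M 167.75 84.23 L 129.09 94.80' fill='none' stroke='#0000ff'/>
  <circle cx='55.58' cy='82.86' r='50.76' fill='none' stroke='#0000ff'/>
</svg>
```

; LightBurn 1.7.01
; GRBL device profile, absolute coords
G21
G90
G0 X85.52 Y82.18
M3 S520
G1 X75.04 Y74.07 F2331
G1 X54.44 Y66.83 F2331
G1 X32.92 Y60.47 F2331
G1 X19.69 Y54.96 F2331
G1 X23.95 Y50.29 F2331
G0 X111.38 Y106.42
M3 S520
G1 X27.75 Y27.25 F2331
G1 X76.92 Y147.73 F2331
G1 X18.54 Y38.08 F2331
G1 X33.24 Y28.32 F2331
G1 X145.34 Y37.30 F2331
G1 X111.38 Y106.42 F2331
G0 X167.75 Y71.02
M3 S520
G1 X129.09 Y60.45 F2331
G0 X106.34 Y72.39
M3 S520
G1 X96.65 Y102.23 F2331
G1 X71.27 Y120.67 F2331
G1 X39.89 Y120.67 F2331
G1 X14.51 Y102.23 F2331
G1 X4.82 Y72.39 F2331
G1 X14.51 Y42.55 F2331
G1 X39.89 Y24.11 F2331
G1 X71.27 Y24.11 F2331
G1 X96.65 Y42.55 F2331
G1 X106.34 Y72.39 F2331
M5
G0 X0.00 Y0.00

viewBox `0 0 258.34 155.25` with mm width/height → 1 unit = 1 mm. Flip: y_m = 155.25 − y_svg.

**Shape 1** — `<path>` cubic bezier, stroke `#0000ff` → score (S520, F2331). Control points (SVG): P0=(85.52,73.07), P1=(81.60,87.33), P2=(-2.83,97.88), P3=(23.95,104.96); sampled at t=k/5. Machine vertices: (85.52,82.18) → (75.04,74.07) → (54.44,66.83) → (32.92,60.47) → (19.69,54.96) → (23.95,50.29). Open path.

**Shape 2** — `<polygon>` closed polygon, stroke `#0000ff` → score (S520, F2331). Machine vertices: (111.38,106.42) → (27.75,27.25) → (76.92,147.73) → (18.54,38.08) → (33.24,28.32) → (145.34,37.30) → (111.38,106.42). Closed: final G1 returns to the first vertex.

**Shape 3** — `<path>` line segment, stroke `#0000ff` → score (S520, F2331). Machine vertices: (167.75,71.02) → (129.09,60.45). Open path.

**Shape 4** — `<circle>` circle, stroke `#0000ff` → score (S520, F2331). Machine vertices: (106.34,72.39) → (96.65,102.23) → (71.27,120.67) → (39.89,120.67) → (14.51,102.23) → (4.82,72.39) → (14.51,42.55) → (39.89,24.11) → (71.27,24.11) → (96.65,42.55) → (106.34,72.39). Closed: final G1 returns to the first vertex.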